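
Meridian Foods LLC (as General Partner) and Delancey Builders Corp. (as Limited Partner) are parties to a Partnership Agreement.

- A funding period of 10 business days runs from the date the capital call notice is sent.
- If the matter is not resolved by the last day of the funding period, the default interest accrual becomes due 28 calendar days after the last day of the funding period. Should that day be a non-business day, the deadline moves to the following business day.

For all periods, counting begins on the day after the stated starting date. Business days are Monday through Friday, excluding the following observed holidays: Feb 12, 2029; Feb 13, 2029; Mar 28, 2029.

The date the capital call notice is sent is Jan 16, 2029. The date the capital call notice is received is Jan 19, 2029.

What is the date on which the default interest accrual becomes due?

From Tuesday, Jan 16, 2029, 10 business days (Jan 17, Jan 18, Jan 19, Jan 22, Jan 23, Jan 24, Jan 25, Jan 26, Jan 29, Jan 30, skipping weekends) brings us to Tuesday, Jan 30, 2029, which is the last day of the funding period.
Adding 28 calendar days to Jan 30, 2029 gives Feb 27, 2029, which is the date on which the default interest accrual becomes due. Feb 27, 2029 is a Tuesday and is not a listed holiday, so no roll-forward applies.

Feb 27, 2029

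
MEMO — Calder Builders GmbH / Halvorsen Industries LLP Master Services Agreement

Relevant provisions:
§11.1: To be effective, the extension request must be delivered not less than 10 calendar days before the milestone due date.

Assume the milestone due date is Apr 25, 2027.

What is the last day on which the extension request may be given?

Apr 15, 2027

Counting back 10 calendar days from Apr 25, 2027 gives Apr 15, 2027.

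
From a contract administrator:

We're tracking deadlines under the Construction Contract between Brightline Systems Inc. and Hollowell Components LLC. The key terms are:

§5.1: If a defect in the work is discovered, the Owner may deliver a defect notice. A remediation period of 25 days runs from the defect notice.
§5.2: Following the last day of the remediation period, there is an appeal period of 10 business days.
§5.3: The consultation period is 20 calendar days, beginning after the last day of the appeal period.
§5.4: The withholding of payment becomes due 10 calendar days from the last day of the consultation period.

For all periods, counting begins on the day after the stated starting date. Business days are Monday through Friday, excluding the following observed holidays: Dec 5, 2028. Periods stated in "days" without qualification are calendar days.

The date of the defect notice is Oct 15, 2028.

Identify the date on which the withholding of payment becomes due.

Dec 23, 2028

The last day of the remediation period: 25 calendar days after Oct 15, 2028 is Nov 9, 2028.
The last day of the appeal period: counting 10 business days from Thursday, Nov 9, 2028 (Nov 10, Nov 13, Nov 14, Nov 15, Nov 16, Nov 17, Nov 20, Nov 21, Nov 22, Nov 23, skipping weekends) reaches Thursday, Nov 23, 2028.
The last day of the consultation period: 20 calendar days after Nov 23, 2028 is Dec 13, 2028.
Adding 10 calendar days to Dec 13, 2028 gives Dec 23, 2028, which is the date on which the withholding of payment becomes due.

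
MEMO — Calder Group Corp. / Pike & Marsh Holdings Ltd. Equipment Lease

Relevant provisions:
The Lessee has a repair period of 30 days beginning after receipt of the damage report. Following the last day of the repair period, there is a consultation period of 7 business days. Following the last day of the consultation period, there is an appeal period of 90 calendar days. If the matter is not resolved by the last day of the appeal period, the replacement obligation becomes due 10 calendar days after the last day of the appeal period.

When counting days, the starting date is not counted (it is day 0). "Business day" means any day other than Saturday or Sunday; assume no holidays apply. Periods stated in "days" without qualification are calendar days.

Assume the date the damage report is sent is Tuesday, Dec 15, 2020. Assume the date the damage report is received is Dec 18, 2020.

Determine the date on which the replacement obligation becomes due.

May 6, 2021

The last day of the repair period: 30 calendar days after Dec 18, 2020 is Jan 17, 2021.
From Sunday, Jan 17, 2021, 7 business days (Jan 18, Jan 19, Jan 20, Jan 21, Jan 22, Jan 25, Jan 26, skipping weekends) brings us to Tuesday, Jan 26, 2021, which is the last day of the consultation period.
The last day of the appeal period: Jan 26, 2021 + 90 days = Apr 26, 2021.
Adding 10 calendar days to Apr 26, 2021 gives May 6, 2021, which is the date on which the replacement obligation becomes due.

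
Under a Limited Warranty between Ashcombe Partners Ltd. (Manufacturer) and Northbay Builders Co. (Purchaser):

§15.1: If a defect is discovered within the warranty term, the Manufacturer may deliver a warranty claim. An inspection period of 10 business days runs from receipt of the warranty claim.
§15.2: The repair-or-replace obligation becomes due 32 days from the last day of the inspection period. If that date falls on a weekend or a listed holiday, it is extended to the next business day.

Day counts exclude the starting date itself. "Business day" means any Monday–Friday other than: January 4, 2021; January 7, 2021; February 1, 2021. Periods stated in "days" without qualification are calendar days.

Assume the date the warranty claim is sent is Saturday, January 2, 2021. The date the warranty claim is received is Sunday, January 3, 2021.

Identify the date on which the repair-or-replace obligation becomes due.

From Sunday, January 3, 2021, 10 business days (Jan 5, Jan 6, Jan 8, Jan 11, Jan 12, Jan 13, Jan 14, Jan 15, Jan 18, Jan 19, skipping weekends and the listed holidays on Jan 4, Jan 7) brings us to Tuesday, January 19, 2021, which is the last day of the inspection period.
The date on which the repair-or-replace obligation becomes due: 32 calendar days after January 19, 2021 is February 20, 2021. That falls on a Saturday, so it rolls to the next business day, Monday, February 22, 2021.

February 22, 2021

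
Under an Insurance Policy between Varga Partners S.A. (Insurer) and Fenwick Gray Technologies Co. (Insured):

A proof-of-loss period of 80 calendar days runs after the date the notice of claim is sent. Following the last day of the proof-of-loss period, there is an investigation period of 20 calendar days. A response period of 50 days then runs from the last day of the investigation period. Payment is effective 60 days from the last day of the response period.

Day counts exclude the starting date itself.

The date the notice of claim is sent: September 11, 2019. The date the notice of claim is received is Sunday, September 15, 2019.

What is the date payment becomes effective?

The last day of the proof-of-loss period: September 11, 2019 + 80 days = November 30, 2019.
The last day of the investigation period: November 30, 2019 + 20 days = December 20, 2019.
The last day of the response period: 50 calendar days after December 20, 2019 is February 8, 2020.
The date payment becomes effective: 60 calendar days after February 8, 2020 is April 8, 2020.

April 8, 2020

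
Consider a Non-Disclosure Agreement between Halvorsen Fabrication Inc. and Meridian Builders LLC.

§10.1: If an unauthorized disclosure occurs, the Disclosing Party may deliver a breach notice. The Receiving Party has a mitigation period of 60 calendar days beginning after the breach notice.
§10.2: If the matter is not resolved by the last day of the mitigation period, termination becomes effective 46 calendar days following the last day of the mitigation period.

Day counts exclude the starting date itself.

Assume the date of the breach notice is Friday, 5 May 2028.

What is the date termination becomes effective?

The last day of the mitigation period: 5 May 2028 + 60 days = 4 July 2028.
The date termination becomes effective: 4 July 2028 + 46 days = 19 August 2028.

19 August 2028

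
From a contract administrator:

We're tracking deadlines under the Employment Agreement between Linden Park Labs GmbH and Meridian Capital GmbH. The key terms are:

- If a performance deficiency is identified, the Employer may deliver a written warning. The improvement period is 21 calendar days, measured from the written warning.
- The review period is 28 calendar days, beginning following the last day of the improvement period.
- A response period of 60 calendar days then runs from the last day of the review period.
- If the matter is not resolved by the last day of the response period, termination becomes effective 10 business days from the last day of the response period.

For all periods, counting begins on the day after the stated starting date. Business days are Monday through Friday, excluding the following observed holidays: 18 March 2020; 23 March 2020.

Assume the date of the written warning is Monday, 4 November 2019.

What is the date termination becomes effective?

The last day of the improvement period: 4 November 2019 + 21 days = 25 November 2019.
Adding 28 calendar days to 25 November 2019 gives 23 December 2019, which is the last day of the review period.
The last day of the response period: 60 calendar days after 23 December 2019 is 21 February 2020.
The date termination becomes effective: 10 business days after Friday, 21 February 2020, skipping weekends — Feb 24, Feb 25, Feb 26, Feb 27, Feb 28, Mar 2, Mar 3, Mar 4, Mar 5, Mar 6 — lands on Friday, 6 March 2020.

6 March 2020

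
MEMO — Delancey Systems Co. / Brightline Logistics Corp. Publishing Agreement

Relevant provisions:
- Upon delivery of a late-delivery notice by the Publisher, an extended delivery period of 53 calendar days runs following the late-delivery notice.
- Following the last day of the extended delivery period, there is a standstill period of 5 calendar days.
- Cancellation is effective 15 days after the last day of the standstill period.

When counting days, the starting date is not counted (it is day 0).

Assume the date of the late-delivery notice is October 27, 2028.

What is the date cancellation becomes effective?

Adding 53 calendar days to October 27, 2028 gives December 19, 2028, which is the last day of the extended delivery period.
The last day of the standstill period: 5 calendar days after December 19, 2028 is December 24, 2028.
The date cancellation becomes effective: December 24, 2028 + 15 days = January 8, 2029.

January 8, 2029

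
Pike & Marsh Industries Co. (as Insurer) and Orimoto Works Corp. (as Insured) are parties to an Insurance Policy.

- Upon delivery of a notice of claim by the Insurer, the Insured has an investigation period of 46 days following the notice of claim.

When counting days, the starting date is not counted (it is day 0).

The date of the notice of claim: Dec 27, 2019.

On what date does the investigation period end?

Feb 11, 2020

The last day of the investigation period: Dec 27, 2019 + 46 days = Feb 11, 2020.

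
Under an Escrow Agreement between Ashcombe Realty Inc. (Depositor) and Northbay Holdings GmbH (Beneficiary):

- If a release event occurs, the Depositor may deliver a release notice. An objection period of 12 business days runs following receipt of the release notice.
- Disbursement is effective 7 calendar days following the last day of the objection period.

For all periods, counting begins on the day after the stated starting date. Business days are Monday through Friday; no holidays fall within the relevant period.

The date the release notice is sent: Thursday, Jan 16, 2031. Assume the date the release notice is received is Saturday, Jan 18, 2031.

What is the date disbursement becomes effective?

The last day of the objection period: 12 business days after Saturday, Jan 18, 2031, skipping weekends — Jan 20, Jan 21, Jan 22, Jan 23, …, Jan 31, Feb 3, Feb 4 — lands on Tuesday, Feb 4, 2031.
The date disbursement becomes effective: 7 calendar days after Feb 4, 2031 is Feb 11, 2031.

Feb 11, 2031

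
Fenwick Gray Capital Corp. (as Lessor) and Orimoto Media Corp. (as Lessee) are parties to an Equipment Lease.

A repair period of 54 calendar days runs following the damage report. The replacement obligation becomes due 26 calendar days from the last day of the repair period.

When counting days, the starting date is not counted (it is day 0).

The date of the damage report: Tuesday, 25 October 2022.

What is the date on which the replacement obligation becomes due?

13 January 2023

The last day of the repair period: 25 October 2022 + 54 days = 18 December 2022.
The date on which the replacement obligation becomes due: 18 December 2022 + 26 days = 13 January 2023.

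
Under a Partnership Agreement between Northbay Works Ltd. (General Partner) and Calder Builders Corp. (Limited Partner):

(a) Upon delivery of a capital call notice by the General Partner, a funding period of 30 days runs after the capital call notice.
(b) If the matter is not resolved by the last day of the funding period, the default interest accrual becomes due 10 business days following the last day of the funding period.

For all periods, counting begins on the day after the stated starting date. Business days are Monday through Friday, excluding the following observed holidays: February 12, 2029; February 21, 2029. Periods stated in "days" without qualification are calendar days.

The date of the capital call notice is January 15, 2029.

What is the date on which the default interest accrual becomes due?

The last day of the funding period: January 15, 2029 + 30 days = February 14, 2029.
The date on which the default interest accrual becomes due: 10 business days after Wednesday, February 14, 2029, skipping weekends and the listed holiday on Feb 21 — Feb 15, Feb 16, Feb 19, Feb 20, Feb 22, Feb 23, Feb 26, Feb 27, Feb 28, Mar 1 — lands on Thursday, March 1, 2029.

March 1, 2029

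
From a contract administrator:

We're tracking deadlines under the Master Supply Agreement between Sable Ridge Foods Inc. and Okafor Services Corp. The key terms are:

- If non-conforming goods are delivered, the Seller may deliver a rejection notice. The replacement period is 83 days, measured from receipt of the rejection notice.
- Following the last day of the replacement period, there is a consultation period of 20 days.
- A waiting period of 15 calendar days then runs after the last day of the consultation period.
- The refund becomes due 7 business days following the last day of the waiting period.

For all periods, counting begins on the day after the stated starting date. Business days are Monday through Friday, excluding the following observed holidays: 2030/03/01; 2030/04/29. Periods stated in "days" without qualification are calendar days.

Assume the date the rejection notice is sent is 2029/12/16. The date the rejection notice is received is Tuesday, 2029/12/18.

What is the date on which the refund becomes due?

Adding 83 calendar days to 2029/12/18 gives 2030/03/11, which is the last day of the replacement period.
Adding 20 calendar days to 2030/03/11 gives 2030/03/31, which is the last day of the consultation period.
The last day of the waiting period: 15 calendar days after 2030/03/31 is 2030/04/15.
From Monday, 2030/04/15, 7 business days (Apr 16, Apr 17, Apr 18, Apr 19, Apr 22, Apr 23, Apr 24, skipping weekends) brings us to Wednesday, 2030/04/24, which is the date on which the refund becomes due.

2030/04/24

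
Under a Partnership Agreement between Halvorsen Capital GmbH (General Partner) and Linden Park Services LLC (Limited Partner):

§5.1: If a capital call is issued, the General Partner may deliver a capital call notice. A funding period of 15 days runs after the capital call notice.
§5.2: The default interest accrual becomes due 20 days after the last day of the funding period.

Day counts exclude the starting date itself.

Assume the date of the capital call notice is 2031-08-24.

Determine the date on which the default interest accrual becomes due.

2031-09-28

Adding 15 calendar days to 2031-08-24 gives 2031-09-08, which is the last day of the funding period.
Adding 20 calendar days to 2031-09-08 gives 2031-09-28, which is the date on which the default interest accrual becomes due.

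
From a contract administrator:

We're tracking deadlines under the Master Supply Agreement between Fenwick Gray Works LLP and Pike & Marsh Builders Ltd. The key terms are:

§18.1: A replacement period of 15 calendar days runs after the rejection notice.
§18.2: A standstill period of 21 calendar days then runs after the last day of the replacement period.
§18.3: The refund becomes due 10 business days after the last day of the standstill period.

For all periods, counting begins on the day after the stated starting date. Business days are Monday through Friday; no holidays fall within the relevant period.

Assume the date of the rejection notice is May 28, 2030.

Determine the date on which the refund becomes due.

Jul 17, 2030

The last day of the replacement period: 15 calendar days after May 28, 2030 is Jun 12, 2030.
The last day of the standstill period: 21 calendar days after Jun 12, 2030 is Jul 3, 2030.
From Wednesday, Jul 3, 2030, 10 business days (Jul 4, Jul 5, Jul 8, Jul 9, Jul 10, Jul 11, Jul 12, Jul 15, Jul 16, Jul 17, skipping weekends) brings us to Wednesday, Jul 17, 2030, which is the date on which the refund becomes due.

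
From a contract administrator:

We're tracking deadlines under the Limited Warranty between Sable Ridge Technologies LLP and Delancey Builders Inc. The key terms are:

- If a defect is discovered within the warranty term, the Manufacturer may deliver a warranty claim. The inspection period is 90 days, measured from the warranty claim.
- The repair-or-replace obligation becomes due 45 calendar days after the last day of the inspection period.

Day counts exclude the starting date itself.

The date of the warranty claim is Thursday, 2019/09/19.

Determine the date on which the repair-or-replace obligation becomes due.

The last day of the inspection period: 90 calendar days after 2019/09/19 is 2019/12/18.
Adding 45 calendar days to 2019/12/18 gives 2020/02/01, which is the date on which the repair-or-replace obligation becomes due.

2020/02/01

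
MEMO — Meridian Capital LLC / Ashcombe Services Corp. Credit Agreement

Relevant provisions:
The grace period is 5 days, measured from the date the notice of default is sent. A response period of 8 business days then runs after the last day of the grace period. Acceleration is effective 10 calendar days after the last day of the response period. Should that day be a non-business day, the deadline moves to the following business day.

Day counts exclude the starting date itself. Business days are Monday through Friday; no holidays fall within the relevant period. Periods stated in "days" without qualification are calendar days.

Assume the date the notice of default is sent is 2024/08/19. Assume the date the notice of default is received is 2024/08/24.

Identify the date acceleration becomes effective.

The last day of the grace period: 2024/08/19 + 5 days = 2024/08/24.
The last day of the response period: 8 business days after Saturday, 2024/08/24, skipping weekends — Aug 26, Aug 27, Aug 28, Aug 29, Aug 30, Sep 2, Sep 3, Sep 4 — lands on Wednesday, 2024/09/04.
The date acceleration becomes effective: 10 calendar days after 2024/09/04 is 2024/09/14. That falls on a Saturday, so it rolls to the next business day, Monday, 2024/09/16.

2024/09/16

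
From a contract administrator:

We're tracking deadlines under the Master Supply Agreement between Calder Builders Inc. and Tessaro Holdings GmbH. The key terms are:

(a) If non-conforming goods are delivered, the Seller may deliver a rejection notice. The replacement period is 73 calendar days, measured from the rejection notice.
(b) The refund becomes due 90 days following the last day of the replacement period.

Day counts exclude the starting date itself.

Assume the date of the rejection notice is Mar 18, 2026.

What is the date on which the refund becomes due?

Aug 28, 2026

The last day of the replacement period: 73 calendar days after Mar 18, 2026 is May 30, 2026.
The date on which the refund becomes due: May 30, 2026 + 90 days = Aug 28, 2026.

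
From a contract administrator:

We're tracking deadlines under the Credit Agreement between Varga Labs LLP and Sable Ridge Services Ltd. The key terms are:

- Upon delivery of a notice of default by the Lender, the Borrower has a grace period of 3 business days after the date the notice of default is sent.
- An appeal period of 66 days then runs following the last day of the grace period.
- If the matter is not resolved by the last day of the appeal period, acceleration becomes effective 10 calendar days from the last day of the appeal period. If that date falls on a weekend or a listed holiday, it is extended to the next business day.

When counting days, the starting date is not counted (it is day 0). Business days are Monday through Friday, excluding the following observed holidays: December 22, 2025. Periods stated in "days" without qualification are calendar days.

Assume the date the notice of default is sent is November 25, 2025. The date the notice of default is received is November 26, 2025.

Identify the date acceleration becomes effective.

February 12, 2026

The last day of the grace period: counting 3 business days from Tuesday, November 25, 2025 (Nov 26, Nov 27, Nov 28, skipping weekends) reaches Friday, November 28, 2025.
The last day of the appeal period: November 28, 2025 + 66 days = February 2, 2026.
Adding 10 calendar days to February 2, 2026 gives February 12, 2026, which is the date acceleration becomes effective. February 12, 2026 is a Thursday and is not a listed holiday, so no roll-forward applies.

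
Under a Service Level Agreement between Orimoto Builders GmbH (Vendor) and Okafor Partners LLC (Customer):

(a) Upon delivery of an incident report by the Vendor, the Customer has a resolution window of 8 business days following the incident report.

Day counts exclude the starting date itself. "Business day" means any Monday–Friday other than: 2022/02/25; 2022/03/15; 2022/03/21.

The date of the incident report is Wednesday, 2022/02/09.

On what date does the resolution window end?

From Wednesday, 2022/02/09, 8 business days (Feb 10, Feb 11, Feb 14, Feb 15, Feb 16, Feb 17, Feb 18, Feb 21, skipping weekends) brings us to Monday, 2022/02/21, which is the last day of the resolution window.

2022/02/21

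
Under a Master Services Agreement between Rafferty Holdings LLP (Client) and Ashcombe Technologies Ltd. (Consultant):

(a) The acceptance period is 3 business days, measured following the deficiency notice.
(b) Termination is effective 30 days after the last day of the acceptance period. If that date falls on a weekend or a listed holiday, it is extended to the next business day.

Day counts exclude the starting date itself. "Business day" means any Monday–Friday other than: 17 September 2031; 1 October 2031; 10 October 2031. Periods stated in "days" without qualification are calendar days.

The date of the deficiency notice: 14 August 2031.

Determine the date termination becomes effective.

The last day of the acceptance period: 3 business days after Thursday, 14 August 2031, skipping weekends — Aug 15, Aug 18, Aug 19 — lands on Tuesday, 19 August 2031.
The date termination becomes effective: 19 August 2031 + 30 days = 18 September 2031. 18 September 2031 is a Thursday and is not a listed holiday, so no roll-forward applies.

18 September 2031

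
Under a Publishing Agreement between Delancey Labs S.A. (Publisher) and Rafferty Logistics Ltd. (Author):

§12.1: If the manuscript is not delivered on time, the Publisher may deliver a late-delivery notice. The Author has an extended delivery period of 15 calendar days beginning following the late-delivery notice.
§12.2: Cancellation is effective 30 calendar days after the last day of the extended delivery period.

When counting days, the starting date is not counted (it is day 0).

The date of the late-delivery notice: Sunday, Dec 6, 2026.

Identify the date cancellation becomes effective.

Jan 20, 2027

The last day of the extended delivery period: 15 calendar days after Dec 6, 2026 is Dec 21, 2026.
Adding 30 calendar days to Dec 21, 2026 gives Jan 20, 2027, which is the date cancellation becomes effective.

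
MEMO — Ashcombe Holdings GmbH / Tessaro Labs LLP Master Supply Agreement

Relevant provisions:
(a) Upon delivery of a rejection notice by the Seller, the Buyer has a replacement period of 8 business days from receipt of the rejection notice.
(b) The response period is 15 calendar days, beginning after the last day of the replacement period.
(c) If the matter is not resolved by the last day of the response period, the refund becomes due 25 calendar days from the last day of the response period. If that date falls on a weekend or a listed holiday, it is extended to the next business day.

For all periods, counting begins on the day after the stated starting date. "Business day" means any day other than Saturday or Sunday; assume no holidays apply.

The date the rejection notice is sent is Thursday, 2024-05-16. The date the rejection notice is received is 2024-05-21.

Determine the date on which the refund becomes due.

From Tuesday, 2024-05-21, 8 business days (May 22, May 23, May 24, May 27, May 28, May 29, May 30, May 31, skipping weekends) brings us to Friday, 2024-05-31, which is the last day of the replacement period.
Adding 15 calendar days to 2024-05-31 gives 2024-06-15, which is the last day of the response period.
Adding 25 calendar days to 2024-06-15 gives 2024-07-10, which is the date on which the refund becomes due. 2024-07-10 is a Wednesday, so no roll-forward applies.

2024-07-10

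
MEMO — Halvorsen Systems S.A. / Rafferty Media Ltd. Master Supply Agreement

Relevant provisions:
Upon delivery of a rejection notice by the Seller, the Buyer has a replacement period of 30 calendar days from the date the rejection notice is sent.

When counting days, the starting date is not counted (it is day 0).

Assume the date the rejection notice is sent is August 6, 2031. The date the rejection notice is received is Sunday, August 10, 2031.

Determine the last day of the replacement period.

September 5, 2031

The last day of the replacement period: 30 calendar days after August 6, 2031 is September 5, 2031.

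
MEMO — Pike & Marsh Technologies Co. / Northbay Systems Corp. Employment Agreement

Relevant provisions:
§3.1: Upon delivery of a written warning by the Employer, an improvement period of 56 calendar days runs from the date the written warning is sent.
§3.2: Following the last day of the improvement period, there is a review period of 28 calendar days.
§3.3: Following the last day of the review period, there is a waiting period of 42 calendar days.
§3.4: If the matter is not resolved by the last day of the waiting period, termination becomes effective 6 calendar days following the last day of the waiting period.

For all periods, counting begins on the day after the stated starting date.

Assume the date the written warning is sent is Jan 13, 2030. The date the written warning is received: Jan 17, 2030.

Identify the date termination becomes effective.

Adding 56 calendar days to Jan 13, 2030 gives Mar 10, 2030, which is the last day of the improvement period.
Adding 28 calendar days to Mar 10, 2030 gives Apr 7, 2030, which is the last day of the review period.
The last day of the waiting period: 42 calendar days after Apr 7, 2030 is May 19, 2030.
Adding 6 calendar days to May 19, 2030 gives May 25, 2030, which is the date termination becomes effective.

May 25, 2030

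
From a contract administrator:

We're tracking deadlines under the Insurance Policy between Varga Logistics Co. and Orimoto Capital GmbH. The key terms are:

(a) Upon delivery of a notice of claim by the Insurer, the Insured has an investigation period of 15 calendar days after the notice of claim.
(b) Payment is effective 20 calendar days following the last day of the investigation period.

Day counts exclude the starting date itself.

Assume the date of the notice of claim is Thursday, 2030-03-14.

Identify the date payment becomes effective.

The last day of the investigation period: 15 calendar days after 2030-03-14 is 2030-03-29.
Adding 20 calendar days to 2030-03-29 gives 2030-04-18, which is the date payment becomes effective.

2030-04-18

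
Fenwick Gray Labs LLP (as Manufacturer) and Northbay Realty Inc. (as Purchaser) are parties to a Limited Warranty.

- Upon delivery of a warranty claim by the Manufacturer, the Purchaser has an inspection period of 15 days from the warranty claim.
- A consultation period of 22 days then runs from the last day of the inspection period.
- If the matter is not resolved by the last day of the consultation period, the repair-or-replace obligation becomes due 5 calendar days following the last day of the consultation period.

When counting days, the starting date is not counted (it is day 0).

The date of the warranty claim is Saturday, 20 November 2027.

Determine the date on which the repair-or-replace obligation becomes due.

1 January 2028

Adding 15 calendar days to 20 November 2027 gives 5 December 2027, which is the last day of the inspection period.
Adding 22 calendar days to 5 December 2027 gives 27 December 2027, which is the last day of the consultation period.
Adding 5 calendar days to 27 December 2027 gives 1 January 2028, which is the date on which the repair-or-replace obligation becomes due.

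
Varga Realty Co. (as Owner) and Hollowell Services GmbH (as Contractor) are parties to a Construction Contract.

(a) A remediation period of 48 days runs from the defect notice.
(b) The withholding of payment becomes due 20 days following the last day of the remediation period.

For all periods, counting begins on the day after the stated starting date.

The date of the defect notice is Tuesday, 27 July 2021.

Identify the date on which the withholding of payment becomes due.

3 October 2021

Adding 48 calendar days to 27 July 2021 gives 13 September 2021, which is the last day of the remediation period.
The date on which the withholding of payment becomes due: 13 September 2021 + 20 days = 3 October 2021.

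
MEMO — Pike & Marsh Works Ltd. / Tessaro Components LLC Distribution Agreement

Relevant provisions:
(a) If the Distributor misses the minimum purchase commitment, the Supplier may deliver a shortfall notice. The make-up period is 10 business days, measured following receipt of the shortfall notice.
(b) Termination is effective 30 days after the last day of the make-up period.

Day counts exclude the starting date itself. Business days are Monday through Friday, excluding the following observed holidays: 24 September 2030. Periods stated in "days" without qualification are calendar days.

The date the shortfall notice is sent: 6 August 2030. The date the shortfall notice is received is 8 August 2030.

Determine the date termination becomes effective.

21 September 2030

The last day of the make-up period: counting 10 business days from Thursday, 8 August 2030 (Aug 9, Aug 12, Aug 13, Aug 14, Aug 15, Aug 16, Aug 19, Aug 20, Aug 21, Aug 22, skipping weekends) reaches Thursday, 22 August 2030.
The date termination becomes effective: 30 calendar days after 22 August 2030 is 21 September 2030.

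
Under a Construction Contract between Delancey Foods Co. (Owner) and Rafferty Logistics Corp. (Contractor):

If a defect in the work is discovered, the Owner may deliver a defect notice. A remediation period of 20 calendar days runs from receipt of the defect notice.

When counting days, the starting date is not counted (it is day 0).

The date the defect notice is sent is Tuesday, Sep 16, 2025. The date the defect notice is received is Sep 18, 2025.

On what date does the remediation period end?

Oct 8, 2025

Adding 20 calendar days to Sep 18, 2025 gives Oct 8, 2025, which is the last day of the remediation period.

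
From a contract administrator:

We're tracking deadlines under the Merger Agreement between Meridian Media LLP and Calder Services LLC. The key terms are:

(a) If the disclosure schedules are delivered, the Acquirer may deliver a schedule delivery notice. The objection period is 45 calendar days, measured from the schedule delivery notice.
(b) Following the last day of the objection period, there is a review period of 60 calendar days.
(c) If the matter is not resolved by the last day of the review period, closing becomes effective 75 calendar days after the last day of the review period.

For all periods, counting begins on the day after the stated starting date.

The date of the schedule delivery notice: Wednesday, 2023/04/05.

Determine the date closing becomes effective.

The last day of the objection period: 45 calendar days after 2023/04/05 is 2023/05/20.
The last day of the review period: 60 calendar days after 2023/05/20 is 2023/07/19.
The date closing becomes effective: 75 calendar days after 2023/07/19 is 2023/10/02.

2023/10/02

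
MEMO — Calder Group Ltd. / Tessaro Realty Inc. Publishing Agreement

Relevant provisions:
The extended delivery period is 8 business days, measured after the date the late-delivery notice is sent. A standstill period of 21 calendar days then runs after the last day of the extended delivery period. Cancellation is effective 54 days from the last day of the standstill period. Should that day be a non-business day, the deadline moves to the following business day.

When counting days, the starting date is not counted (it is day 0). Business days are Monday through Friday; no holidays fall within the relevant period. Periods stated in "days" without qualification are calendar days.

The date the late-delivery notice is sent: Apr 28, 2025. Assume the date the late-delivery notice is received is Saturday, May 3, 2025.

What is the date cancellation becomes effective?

From Monday, Apr 28, 2025, 8 business days (Apr 29, Apr 30, May 1, May 2, May 5, May 6, May 7, May 8, skipping weekends) brings us to Thursday, May 8, 2025, which is the last day of the extended delivery period.
Adding 21 calendar days to May 8, 2025 gives May 29, 2025, which is the last day of the standstill period.
Adding 54 calendar days to May 29, 2025 gives Jul 22, 2025, which is the date cancellation becomes effective. Jul 22, 2025 is a Tuesday, so no roll-forward applies.

Jul 22, 2025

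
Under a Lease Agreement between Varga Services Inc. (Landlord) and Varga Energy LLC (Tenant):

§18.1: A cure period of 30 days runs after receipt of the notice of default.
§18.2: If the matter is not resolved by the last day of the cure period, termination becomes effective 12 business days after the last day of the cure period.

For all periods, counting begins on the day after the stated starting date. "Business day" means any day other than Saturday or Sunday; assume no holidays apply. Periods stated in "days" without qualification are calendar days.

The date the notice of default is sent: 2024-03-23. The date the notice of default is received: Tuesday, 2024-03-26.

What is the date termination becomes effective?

2024-05-13

The last day of the cure period: 30 calendar days after 2024-03-26 is 2024-04-25.
From Thursday, 2024-04-25, 12 business days (Apr 26, Apr 29, Apr 30, May 1, …, May 9, May 10, May 13, skipping weekends) brings us to Monday, 2024-05-13, which is the date termination becomes effective.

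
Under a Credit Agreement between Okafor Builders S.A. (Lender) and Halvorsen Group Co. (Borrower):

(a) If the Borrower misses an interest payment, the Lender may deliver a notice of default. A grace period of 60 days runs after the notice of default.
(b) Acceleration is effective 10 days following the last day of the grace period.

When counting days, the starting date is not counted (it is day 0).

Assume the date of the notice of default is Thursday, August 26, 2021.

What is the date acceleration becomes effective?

November 4, 2021

The last day of the grace period: 60 calendar days after August 26, 2021 is October 25, 2021.
Adding 10 calendar days to October 25, 2021 gives November 4, 2021, which is the date acceleration becomes effective.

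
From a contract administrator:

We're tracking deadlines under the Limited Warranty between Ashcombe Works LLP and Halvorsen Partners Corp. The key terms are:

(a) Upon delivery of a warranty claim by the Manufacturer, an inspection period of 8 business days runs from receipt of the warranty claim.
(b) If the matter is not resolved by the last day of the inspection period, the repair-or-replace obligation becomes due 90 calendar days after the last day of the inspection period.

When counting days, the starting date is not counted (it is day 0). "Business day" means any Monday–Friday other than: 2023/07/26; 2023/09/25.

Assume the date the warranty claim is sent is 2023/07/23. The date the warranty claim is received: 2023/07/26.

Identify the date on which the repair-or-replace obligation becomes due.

2023/11/05

The last day of the inspection period: counting 8 business days from Wednesday, 2023/07/26 (Jul 27, Jul 28, Jul 31, Aug 1, Aug 2, Aug 3, Aug 4, Aug 7, skipping weekends) reaches Monday, 2023/08/07.
The date on which the repair-or-replace obligation becomes due: 90 calendar days after 2023/08/07 is 2023/11/05.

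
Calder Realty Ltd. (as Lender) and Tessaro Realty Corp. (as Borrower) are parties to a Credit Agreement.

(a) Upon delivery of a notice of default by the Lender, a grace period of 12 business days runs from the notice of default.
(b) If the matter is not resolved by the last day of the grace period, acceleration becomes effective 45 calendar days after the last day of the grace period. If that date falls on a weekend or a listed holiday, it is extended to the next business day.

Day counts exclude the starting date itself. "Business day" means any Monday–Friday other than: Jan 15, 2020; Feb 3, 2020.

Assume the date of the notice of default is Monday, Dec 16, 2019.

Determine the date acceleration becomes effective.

From Monday, Dec 16, 2019, 12 business days (Dec 17, Dec 18, Dec 19, Dec 20, …, Dec 30, Dec 31, Jan 1, skipping weekends) brings us to Wednesday, Jan 1, 2020, which is the last day of the grace period.
Adding 45 calendar days to Jan 1, 2020 gives Feb 15, 2020, which is the date acceleration becomes effective. That falls on a Saturday, so it rolls to the next business day, Monday, Feb 17, 2020.

Feb 17, 2020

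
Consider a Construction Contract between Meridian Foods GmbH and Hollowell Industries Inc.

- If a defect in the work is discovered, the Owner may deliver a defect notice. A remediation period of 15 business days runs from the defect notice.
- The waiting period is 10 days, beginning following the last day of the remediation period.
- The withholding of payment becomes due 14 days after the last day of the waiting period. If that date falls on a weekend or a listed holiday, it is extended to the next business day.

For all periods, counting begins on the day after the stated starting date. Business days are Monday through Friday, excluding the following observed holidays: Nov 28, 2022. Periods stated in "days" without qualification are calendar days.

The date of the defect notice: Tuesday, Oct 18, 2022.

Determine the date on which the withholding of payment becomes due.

From Tuesday, Oct 18, 2022, 15 business days (Oct 19, Oct 20, Oct 21, Oct 24, …, Nov 4, Nov 7, Nov 8, skipping weekends) brings us to Tuesday, Nov 8, 2022, which is the last day of the remediation period.
The last day of the waiting period: Nov 8, 2022 + 10 days = Nov 18, 2022.
The date on which the withholding of payment becomes due: 14 calendar days after Nov 18, 2022 is Dec 2, 2022. Dec 2, 2022 is a Friday and is not a listed holiday, so no roll-forward applies.

Dec 2, 2022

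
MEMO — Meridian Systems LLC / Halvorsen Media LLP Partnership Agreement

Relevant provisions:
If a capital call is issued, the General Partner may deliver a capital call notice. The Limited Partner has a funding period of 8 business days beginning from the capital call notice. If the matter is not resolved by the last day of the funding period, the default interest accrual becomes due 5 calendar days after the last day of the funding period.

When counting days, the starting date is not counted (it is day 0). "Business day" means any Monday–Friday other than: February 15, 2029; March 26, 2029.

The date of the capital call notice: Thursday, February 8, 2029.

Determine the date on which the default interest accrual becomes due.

February 26, 2029

The last day of the funding period: counting 8 business days from Thursday, February 8, 2029 (Feb 9, Feb 12, Feb 13, Feb 14, Feb 16, Feb 19, Feb 20, Feb 21, skipping weekends and the listed holiday on Feb 15) reaches Wednesday, February 21, 2029.
Adding 5 calendar days to February 21, 2029 gives February 26, 2029, which is the date on which the default interest accrual becomes due.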